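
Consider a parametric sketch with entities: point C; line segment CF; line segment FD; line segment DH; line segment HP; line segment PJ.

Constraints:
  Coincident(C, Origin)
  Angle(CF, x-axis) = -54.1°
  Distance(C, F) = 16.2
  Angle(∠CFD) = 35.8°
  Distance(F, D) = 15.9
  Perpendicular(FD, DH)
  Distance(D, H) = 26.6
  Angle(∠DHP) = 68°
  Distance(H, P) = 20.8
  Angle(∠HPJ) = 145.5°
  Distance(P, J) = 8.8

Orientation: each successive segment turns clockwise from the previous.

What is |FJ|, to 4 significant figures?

14.12

C is at the origin; CF runs at -54.1° with length 16.2, so F = (9.499, -13.12). ∠CFD = 35.8° gives FD at 161.7° from the x-axis; with |FD| = 15.9, D = (-5.597, -8.130). FD is perpendicular to DH, so DH runs at 71.70°; with |DH| = 26.6, H = (2.756, 17.12). ∠DHP = 68.0° gives HP at -40.30° from the x-axis; with |HP| = 20.8, P = (18.62, 3.671). ∠HPJ = 145.5° gives PJ at -74.80° from the x-axis; with |PJ| = 8.8, J = (20.93, -4.821). Then |FJ| = |J − F| = 14.12.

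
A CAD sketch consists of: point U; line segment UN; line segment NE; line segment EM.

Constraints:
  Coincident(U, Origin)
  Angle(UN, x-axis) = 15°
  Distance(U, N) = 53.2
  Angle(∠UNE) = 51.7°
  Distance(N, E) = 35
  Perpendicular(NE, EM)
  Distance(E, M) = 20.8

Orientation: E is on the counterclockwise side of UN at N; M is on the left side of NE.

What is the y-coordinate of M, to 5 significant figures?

18.009

∠UNE = 51.7°, so NE runs at 15.0° + (180° − 51.7°) = 143.30° from the x-axis; with |NE| = 35.0, E = N + 35.0·(cos 143.30°, sin 143.30°) = (23.325, 34.686). NE is perpendicular to EM; with |EM| = 20.8 on the left of NE, M = E + 20.8·(-0.59763, -0.80178) = (10.895, 18.009). So M.y = 18.009.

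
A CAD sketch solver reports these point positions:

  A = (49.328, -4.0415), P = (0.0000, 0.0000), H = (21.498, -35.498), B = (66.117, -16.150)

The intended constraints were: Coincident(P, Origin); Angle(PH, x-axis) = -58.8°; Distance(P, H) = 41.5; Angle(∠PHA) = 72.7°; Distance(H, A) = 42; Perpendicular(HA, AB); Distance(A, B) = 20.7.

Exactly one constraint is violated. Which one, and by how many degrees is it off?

Perpendicular(HA, AB) — off by 5.70°.

P = (0.00, 0.00) ✓; PH at -58.80° ✓; |PH| = 41.50 ✓; ∠PHA = 72.70° ✓; |HA| = 42.00 ✓; ∠(HA, AB) = 84.30° ✗; |AB| = 20.70 ✓.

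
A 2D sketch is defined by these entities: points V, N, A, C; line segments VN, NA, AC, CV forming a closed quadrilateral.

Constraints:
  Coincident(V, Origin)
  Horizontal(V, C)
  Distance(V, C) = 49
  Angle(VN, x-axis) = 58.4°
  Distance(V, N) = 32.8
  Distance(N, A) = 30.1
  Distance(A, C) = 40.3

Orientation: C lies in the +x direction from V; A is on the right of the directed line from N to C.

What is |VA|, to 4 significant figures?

8.762

Checks: VN at 58.40° ✓; |NA| = 30.10 ✓; |AC| = 40.30 ✓.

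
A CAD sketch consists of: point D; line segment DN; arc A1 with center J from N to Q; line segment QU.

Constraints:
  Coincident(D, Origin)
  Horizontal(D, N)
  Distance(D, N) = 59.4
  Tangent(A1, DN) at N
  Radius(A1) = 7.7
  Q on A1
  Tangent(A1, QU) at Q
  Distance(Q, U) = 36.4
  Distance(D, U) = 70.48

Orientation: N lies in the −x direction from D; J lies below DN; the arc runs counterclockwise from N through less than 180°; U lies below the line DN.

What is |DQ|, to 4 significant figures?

67.45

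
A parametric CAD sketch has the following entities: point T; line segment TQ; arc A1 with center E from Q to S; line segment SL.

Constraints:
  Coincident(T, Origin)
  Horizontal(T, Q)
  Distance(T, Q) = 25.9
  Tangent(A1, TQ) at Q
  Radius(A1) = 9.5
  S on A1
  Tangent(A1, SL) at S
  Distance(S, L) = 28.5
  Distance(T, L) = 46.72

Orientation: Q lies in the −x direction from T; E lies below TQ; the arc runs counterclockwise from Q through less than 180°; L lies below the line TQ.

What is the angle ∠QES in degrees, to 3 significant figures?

110°

T is at the origin; TQ is horizontal with |TQ| = 25.9 and Q on the −x side, so Q = (-25.9, 0.00). Since A1 is tangent to TQ there, EQ ⟂ TQ, so E = Q + (0, -9.5) = (-25.9, -9.50). Since ES ⟂ SL (tangency), |EL| = √(9.5² + 28.5²) = 30.0 regardless of where S sits on A1. So L lies on both circle(T, 46.72) and circle(E, 30.0); the below-TQ intersection is L = (-24.9, -39.5). S is the foot of the tangent from L: S = (-34.8, -12.8).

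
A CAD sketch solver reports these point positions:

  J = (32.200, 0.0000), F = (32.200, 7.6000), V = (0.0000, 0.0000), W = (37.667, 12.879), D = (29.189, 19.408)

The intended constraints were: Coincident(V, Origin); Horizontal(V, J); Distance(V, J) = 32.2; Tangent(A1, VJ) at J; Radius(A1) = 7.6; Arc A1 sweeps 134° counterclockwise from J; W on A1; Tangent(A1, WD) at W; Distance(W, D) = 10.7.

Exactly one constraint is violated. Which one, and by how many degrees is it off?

Tangent(A1, WD) at W — off by 8.40°.

V = (0.00, 0.00) ✓; V.y = 0.00, J.y = 0.00 ✓; |VJ| = 32.20 ✓; ∠(FJ, JV) = 90.00° ✓; |FJ| = 7.600 ✓; bearing(F→W) − bearing(F→J) = 134.0° ✓; |FW| = 7.600 ✓; ∠(FW, WD) = 81.60° ✗; |WD| = 10.70 ✓.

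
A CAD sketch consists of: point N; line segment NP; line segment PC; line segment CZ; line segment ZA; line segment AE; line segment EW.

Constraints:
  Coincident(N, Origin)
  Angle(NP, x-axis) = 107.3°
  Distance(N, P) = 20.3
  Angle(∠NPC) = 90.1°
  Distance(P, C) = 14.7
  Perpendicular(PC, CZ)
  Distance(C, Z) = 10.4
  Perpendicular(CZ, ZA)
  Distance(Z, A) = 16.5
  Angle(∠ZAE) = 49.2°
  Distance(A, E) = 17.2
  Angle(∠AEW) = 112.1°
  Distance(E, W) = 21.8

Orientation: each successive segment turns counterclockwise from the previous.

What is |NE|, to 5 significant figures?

24.801

The perpendicularity gives ZA at right angles to CZ, so ZA runs at 17.200°; with |ZA| = 16.5, A = (-1.2418, 9.9790). ∠ZAE = 49.2° gives AE at 148.00° from the x-axis; with |AE| = 17.2, E = (-15.828, 19.094). Then |NE| = |E − N| = 24.801.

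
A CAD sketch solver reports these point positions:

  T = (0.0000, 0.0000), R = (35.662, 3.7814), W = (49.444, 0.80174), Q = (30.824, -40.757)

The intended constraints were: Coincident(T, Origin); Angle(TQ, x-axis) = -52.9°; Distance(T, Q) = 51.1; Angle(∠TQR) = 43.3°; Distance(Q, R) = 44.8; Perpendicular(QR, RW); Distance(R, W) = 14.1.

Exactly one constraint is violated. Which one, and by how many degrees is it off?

Perpendicular(QR, RW) — off by 6.00°.

T = (0.00, 0.00) ✓; TQ at -52.90° ✓; |TQ| = 51.10 ✓; ∠TQR = 43.30° ✓; |QR| = 44.80 ✓; ∠(QR, RW) = 96.00° ✗; |RW| = 14.10 ✓.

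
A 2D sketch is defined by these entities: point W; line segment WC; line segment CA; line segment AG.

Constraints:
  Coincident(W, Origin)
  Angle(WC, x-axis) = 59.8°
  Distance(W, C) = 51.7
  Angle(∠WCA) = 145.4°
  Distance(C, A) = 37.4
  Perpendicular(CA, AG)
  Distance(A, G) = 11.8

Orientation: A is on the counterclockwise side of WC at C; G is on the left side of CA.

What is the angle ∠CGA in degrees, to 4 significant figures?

72.49°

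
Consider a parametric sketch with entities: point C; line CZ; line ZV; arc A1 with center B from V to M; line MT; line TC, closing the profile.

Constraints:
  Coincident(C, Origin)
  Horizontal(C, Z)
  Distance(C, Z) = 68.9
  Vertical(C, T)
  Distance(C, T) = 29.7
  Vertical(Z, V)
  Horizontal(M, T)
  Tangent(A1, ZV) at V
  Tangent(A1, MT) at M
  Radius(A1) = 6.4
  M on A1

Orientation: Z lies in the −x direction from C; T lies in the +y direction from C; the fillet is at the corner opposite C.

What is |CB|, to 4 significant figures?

66.70

C is at the origin; CZ is horizontal with |CZ| = 68.9 and Z on the −x side, so Z = (-68.90, 0.000). C and T share the same x with |CT| = 29.7 and T on the +y side, so T = (0.000, 29.70). The virtual corner opposite C is at (-68.90, 29.70). The tangent condition forces BV to be normal to ZV and since A1 is tangent to MT there, BM ⟂ MT, with radius 6.4, so the center B sits 6.4 in from both sides at B = (-62.50, 23.30). Then |CB| = |B − C| = 66.70.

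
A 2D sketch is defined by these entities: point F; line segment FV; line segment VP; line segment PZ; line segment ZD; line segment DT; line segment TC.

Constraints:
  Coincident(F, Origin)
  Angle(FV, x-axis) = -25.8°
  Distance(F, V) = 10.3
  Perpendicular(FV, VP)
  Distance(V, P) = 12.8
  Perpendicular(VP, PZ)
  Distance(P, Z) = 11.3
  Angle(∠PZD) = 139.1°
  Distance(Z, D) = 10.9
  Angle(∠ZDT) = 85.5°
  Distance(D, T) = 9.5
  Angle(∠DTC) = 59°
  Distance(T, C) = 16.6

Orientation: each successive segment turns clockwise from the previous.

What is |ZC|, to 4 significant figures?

3.364

∠ZDT = 85.5° gives DT at 18.80° from the x-axis; with |DT| = 9.5, T = (-1.790, 1.984). ∠DTC = 59.0° gives TC at -102.2° from the x-axis; with |TC| = 16.6, C = (-5.298, -14.24). Then |ZC| = |C − Z| = 3.364.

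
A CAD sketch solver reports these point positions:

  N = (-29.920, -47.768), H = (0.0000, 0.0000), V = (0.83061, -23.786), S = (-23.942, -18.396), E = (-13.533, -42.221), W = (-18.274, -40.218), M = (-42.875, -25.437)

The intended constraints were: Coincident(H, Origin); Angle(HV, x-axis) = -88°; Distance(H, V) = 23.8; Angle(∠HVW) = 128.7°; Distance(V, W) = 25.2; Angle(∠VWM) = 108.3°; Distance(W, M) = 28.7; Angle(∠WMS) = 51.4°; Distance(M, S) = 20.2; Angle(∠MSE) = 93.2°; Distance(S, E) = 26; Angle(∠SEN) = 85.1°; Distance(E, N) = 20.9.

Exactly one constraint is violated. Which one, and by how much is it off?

Distance(E, N) = 20.9 — off by 3.60.

H = (0.00, 0.00) ✓; HV at -88.00° ✓; |HV| = 23.80 ✓; ∠HVW = 128.7° ✓; |VW| = 25.20 ✓; ∠VWM = 108.3° ✓; |WM| = 28.70 ✓; ∠WMS = 51.40° ✓; |MS| = 20.20 ✓; ∠MSE = 93.20° ✓; |SE| = 26.00 ✓; ∠SEN = 85.10° ✓; |EN| = 17.30 ✗.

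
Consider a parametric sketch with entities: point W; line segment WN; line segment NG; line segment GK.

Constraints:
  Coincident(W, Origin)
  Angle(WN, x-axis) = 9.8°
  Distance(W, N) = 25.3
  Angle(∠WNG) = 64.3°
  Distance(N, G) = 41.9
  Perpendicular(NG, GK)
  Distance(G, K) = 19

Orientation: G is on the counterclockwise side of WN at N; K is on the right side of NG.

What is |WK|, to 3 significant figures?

52.0

∠WNG = 64.3°, so NG runs at 9.8° + (180° − 64.3°) = 126° from the x-axis; with |NG| = 41.9, G = N + 41.9·(cos 126°, sin 126°) = (0.599, 38.4). The perpendicularity gives GK at right angles to NG; with |GK| = 19.0 on the right of NG, K = G + 19.0·(0.814, 0.581) = (16.1, 49.5). Then |WK| = |K − W| = 52.0.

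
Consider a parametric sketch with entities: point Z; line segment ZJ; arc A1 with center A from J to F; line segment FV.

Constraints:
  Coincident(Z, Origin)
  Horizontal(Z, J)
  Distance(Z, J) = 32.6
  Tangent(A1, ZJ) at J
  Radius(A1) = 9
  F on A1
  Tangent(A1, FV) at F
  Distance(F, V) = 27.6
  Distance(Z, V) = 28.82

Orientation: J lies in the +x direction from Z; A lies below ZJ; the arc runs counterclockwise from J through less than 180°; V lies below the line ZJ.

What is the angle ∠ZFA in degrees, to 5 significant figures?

155.71°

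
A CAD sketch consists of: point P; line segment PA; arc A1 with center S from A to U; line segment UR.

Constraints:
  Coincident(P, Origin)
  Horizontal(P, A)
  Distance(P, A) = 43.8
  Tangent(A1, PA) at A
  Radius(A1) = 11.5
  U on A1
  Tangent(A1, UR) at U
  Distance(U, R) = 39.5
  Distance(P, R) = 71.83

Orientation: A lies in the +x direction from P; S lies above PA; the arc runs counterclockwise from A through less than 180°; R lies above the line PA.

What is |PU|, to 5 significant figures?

56.732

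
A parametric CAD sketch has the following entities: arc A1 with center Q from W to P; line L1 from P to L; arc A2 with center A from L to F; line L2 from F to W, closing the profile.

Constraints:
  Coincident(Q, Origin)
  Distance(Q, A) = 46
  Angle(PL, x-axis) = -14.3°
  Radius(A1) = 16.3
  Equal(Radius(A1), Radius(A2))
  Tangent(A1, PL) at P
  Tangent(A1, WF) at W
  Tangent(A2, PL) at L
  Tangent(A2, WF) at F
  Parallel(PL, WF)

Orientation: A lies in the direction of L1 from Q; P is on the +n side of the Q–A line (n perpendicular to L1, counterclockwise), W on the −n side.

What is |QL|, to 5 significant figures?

48.803

Tangency of A1 to both parallel lines with radius 16.3 puts P and W at Q ± 16.3·n: P = (4.0261, 15.795), W = (-4.0261, -15.795). Equal radii place L and F the same way about A: L = A + 16.3·n = (48.601, 4.4330), F = A − 16.3·n = (40.549, -27.157). Then |QL| = |L − Q| = 48.803.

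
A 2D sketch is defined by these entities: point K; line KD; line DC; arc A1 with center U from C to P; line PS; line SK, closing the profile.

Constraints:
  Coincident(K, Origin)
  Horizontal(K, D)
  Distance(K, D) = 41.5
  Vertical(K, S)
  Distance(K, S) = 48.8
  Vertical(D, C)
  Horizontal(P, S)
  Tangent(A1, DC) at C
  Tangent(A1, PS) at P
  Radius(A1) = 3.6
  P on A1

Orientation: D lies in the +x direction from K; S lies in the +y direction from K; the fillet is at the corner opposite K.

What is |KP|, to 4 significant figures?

61.79

K is at the origin; K and D share the same y with |KD| = 41.5 and D on the +x side, so D = (41.50, 0.000). KS is vertical with |KS| = 48.8 and S on the +y side, so S = (0.000, 48.80). The virtual corner opposite K is at (41.50, 48.80). Tangency of A1 to DC means the radius UC is perpendicular to DC and the tangent condition forces UP to be normal to PS, with radius 3.6, so the center U sits 3.6 in from both sides at U = (37.90, 45.20). That places the tangent points at C = (41.50, 45.20) on DC and P = (37.90, 48.80) on PS. Then |KP| = |P − K| = 61.79.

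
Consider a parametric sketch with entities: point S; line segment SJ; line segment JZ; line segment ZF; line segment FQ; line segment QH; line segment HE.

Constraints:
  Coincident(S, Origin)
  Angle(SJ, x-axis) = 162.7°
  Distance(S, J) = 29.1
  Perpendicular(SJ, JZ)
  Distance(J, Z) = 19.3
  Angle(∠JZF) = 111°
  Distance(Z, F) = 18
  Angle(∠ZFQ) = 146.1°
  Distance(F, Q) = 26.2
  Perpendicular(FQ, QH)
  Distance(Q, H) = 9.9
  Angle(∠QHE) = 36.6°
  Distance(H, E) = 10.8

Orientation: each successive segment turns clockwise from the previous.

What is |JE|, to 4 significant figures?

41.07

S is at the origin; SJ runs at 162.7° with length 29.1, so J = (-27.78, 8.654). The perpendicularity gives JZ at right angles to SJ, so JZ runs at 72.70°; with |JZ| = 19.3, Z = (-22.04, 27.08). ∠JZF = 111.0° gives ZF at 3.700° from the x-axis; with |ZF| = 18.0, F = (-4.082, 28.24). ∠ZFQ = 146.1° gives FQ at -30.20° from the x-axis; with |FQ| = 26.2, Q = (18.56, 15.06). FQ ⟂ QH, so QH runs at -120.2°; with |QH| = 9.9, H = (13.58, 6.507). ∠QHE = 36.6° gives HE at 96.40° from the x-axis; with |HE| = 10.8, E = (12.38, 17.24). Then |JE| = |E − J| = 41.07.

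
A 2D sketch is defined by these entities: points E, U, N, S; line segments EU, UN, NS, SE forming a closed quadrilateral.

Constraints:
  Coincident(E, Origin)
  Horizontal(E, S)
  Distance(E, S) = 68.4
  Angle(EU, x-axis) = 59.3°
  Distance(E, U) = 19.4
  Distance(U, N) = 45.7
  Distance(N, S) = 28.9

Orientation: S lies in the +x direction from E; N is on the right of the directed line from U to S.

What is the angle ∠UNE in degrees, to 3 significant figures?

24.5°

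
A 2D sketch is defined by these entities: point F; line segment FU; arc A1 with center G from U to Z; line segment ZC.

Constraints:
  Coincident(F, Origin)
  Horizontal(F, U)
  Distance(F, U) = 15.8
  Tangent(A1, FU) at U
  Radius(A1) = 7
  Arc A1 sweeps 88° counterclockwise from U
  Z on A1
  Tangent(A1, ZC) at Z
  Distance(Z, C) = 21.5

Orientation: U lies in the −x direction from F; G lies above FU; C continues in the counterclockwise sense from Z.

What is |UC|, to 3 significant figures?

29.3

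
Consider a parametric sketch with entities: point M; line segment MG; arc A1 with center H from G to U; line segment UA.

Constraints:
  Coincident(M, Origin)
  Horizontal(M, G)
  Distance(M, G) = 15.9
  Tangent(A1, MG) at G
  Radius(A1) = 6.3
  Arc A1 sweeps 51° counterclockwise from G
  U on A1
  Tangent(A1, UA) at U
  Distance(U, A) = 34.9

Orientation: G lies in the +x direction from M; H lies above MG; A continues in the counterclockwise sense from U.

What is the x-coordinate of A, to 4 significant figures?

42.76

On A1, G sits at bearing -90° from H; a 51° counterclockwise sweep puts U at bearing -39°, so U = H + 6.3·(cos -39°, sin -39°) = (20.80, 2.335). A1 meets UA tangentially, so HU is at right angles to UA, so UA runs along (−sin -39°, cos -39°); with |UA| = 34.9, A = (42.76, 29.46). So A.x = 42.76.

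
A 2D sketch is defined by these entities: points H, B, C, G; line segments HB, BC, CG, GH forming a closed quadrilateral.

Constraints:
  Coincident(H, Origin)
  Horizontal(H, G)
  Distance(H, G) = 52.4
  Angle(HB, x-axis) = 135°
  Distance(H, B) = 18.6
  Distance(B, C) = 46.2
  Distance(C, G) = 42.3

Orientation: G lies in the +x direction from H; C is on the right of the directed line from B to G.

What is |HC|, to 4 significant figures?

27.72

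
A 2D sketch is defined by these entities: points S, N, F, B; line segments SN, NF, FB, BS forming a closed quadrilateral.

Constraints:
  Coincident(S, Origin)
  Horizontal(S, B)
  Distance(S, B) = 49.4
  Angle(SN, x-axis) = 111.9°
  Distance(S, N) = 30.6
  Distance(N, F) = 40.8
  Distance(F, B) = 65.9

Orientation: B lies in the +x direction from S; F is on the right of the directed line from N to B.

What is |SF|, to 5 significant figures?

19.624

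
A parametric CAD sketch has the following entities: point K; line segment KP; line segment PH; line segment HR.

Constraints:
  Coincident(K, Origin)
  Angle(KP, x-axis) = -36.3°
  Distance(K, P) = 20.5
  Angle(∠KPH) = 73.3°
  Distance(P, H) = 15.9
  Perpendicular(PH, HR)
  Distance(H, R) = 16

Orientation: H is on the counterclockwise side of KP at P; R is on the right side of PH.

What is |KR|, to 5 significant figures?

37.014

K is at the origin; KP runs at -36.3° with length 20.5, so P = 20.5·(cos -36.3°, sin -36.3°) = (16.522, -12.136). ∠KPH = 73.3°, so PH runs at -36.3° + (180° − 73.3°) = 70.400° from the x-axis; with |PH| = 15.9, H = P + 15.9·(cos 70.400°, sin 70.400°) = (21.855, 2.8424). PH ⟂ HR; with |HR| = 16.0 on the right of PH, R = H + 16.0·(0.94206, -0.33545) = (36.928, -2.5248). Then |KR| = |R − K| = 37.014.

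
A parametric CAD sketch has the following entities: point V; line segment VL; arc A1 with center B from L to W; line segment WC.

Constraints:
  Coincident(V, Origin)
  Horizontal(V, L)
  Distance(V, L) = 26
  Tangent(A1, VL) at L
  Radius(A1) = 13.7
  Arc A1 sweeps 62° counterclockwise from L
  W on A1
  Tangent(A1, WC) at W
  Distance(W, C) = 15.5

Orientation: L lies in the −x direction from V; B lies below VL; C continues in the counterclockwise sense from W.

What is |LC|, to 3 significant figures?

28.5

V is at the origin; V and L share the same y with |VL| = 26.0 and L on the −x side, so L = (-26.0, 0.00). Since A1 is tangent to VL there, BL ⟂ VL, so B = L + (0, -13.7) = (-26.0, -13.7). On A1, L sits at bearing 90° from B; a 62° counterclockwise sweep puts W at bearing 152°, so W = B + 13.7·(cos 152°, sin 152°) = (-38.1, -7.27). Tangency of A1 to WC means the radius BW is perpendicular to WC, so WC runs along (−sin 152°, cos 152°); with |WC| = 15.5, C = (-45.4, -21.0). Then |LC| = |C − L| = 28.5.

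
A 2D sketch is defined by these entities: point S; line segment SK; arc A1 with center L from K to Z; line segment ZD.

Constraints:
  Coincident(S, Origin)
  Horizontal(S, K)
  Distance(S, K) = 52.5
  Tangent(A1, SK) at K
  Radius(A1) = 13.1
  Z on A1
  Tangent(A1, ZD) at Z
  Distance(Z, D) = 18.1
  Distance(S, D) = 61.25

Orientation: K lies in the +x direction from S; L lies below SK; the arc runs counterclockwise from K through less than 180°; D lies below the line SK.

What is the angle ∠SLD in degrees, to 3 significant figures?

97.7°

Checks: |SK| = 52.50 ✓; |LZ| = 13.10 ✓; ∠(LZ, ZD) = 90.00° ✓; |ZD| = 18.10 ✓; |SD| = 61.25 ✓.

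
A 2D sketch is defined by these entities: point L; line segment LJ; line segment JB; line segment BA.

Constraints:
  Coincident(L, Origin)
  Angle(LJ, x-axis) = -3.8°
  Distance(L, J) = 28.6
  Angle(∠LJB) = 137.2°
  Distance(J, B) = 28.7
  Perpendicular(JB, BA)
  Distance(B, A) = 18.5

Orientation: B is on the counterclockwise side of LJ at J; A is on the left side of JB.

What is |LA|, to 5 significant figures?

49.693

∠LJB = 137.2°, so JB runs at -3.8° + (180° − 137.2°) = 39.000° from the x-axis; with |JB| = 28.7, B = J + 28.7·(cos 39.000°, sin 39.000°) = (50.841, 16.166). JB ⟂ BA; with |BA| = 18.5 on the left of JB, A = B + 18.5·(-0.62932, 0.77715) = (39.199, 30.543). Then |LA| = |A − L| = 49.693.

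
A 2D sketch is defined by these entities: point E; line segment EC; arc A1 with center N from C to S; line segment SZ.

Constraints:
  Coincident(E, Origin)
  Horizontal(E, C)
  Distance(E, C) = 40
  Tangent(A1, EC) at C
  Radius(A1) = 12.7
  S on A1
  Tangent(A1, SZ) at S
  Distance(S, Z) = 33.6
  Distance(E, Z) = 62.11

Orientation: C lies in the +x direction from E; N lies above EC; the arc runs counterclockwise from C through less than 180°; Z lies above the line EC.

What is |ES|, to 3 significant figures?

54.6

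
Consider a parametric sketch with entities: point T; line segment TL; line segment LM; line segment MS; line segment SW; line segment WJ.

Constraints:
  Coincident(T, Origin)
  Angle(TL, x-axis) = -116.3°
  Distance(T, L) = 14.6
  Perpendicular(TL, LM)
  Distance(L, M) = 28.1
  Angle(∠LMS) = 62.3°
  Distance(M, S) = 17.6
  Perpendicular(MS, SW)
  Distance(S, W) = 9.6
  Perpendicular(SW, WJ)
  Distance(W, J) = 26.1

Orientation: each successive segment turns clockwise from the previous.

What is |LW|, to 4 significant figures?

15.94

T is at the origin; TL runs at -116.3° with length 14.6, so L = (-6.469, -13.09). TL is perpendicular to LM, so LM runs at 153.7°; with |LM| = 28.1, M = (-31.66, -0.6384). ∠LMS = 62.3° gives MS at 36.00° from the x-axis; with |MS| = 17.6, S = (-17.42, 9.707). MS is perpendicular to SW, so SW runs at -54.00°; with |SW| = 9.6, W = (-11.78, 1.940). Then |LW| = |W − L| = 15.94.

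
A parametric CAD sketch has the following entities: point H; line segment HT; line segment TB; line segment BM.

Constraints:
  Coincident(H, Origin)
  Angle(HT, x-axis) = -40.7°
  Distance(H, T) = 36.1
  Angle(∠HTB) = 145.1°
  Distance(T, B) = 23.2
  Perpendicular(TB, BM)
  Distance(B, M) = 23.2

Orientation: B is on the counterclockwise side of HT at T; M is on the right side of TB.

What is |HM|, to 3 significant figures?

68.6

∠HTB = 145.1°, so TB runs at -40.7° + (180° − 145.1°) = -5.80° from the x-axis; with |TB| = 23.2, B = T + 23.2·(cos -5.80°, sin -5.80°) = (50.4, -25.9). TB ⟂ BM; with |BM| = 23.2 on the right of TB, M = B + 23.2·(-0.101, -0.995) = (48.1, -49.0). Then |HM| = |M − H| = 68.6.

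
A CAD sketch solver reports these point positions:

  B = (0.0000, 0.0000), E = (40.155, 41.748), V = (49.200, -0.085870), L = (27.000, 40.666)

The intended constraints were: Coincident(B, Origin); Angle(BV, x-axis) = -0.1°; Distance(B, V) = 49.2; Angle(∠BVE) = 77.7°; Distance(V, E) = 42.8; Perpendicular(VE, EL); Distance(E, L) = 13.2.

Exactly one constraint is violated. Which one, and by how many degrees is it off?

Perpendicular(VE, EL) — off by 7.50°.

B = (0.00, 0.00) ✓; BV at -0.1000° ✓; |BV| = 49.20 ✓; ∠BVE = 77.70° ✓; |VE| = 42.80 ✓; ∠(VE, EL) = 82.50° ✗; |EL| = 13.20 ✓.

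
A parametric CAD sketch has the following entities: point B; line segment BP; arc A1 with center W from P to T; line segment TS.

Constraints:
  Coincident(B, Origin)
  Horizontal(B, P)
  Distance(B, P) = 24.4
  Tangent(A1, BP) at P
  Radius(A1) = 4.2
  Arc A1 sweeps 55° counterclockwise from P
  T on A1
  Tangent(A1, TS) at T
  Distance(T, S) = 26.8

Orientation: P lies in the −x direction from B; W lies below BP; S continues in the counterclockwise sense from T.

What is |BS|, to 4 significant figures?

49.31

B is at the origin; BP is horizontal with |BP| = 24.4 and P on the −x side, so P = (-24.40, 0.000). Since A1 is tangent to BP there, WP ⟂ BP, so W = P + (0, -4.2) = (-24.40, -4.200). On A1, P sits at bearing 90° from W; a 55° counterclockwise sweep puts T at bearing 145°, so T = W + 4.2·(cos 145°, sin 145°) = (-27.84, -1.791). A1 meets TS tangentially, so WT is at right angles to TS, so TS runs along (−sin 145°, cos 145°); with |TS| = 26.8, S = (-43.21, -23.74). Then |BS| = |S − B| = 49.31.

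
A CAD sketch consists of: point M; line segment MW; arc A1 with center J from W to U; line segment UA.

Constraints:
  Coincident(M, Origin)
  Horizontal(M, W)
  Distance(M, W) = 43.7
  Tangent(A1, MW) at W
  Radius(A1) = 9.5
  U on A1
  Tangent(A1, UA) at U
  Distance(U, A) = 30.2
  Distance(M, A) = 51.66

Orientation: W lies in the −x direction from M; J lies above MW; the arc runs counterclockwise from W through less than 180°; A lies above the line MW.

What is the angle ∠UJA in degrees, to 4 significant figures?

72.54°

M is at the origin; M and W share the same y with |MW| = 43.7 and W on the −x side, so W = (-43.70, 0.000). Tangency of A1 to MW means the radius JW is perpendicular to MW, so J = W + (0, 9.5) = (-43.70, 9.500). Since JU ⟂ UA (tangency), |JA| = √(9.5² + 30.2²) = 31.66 regardless of where U sits on A1. So A lies on both circle(M, 51.66) and circle(J, 31.66); the above-MW intersection is A = (-33.38, 39.43). U is the foot of the tangent from A: U = (-34.20, 9.240).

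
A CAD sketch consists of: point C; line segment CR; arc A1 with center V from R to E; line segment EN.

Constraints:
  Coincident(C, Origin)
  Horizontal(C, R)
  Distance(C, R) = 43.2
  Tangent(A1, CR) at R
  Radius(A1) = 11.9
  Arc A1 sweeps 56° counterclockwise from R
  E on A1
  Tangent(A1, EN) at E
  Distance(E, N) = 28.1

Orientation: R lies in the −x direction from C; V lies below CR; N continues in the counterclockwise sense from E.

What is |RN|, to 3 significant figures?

38.3

C is at the origin; CR is horizontal with |CR| = 43.2 and R on the −x side, so R = (-43.2, 0.00). Tangency of A1 to CR means the radius VR is perpendicular to CR, so V = R + (0, -11.9) = (-43.2, -11.9). On A1, R sits at bearing 90° from V; a 56° counterclockwise sweep puts E at bearing 146°, so E = V + 11.9·(cos 146°, sin 146°) = (-53.1, -5.25). The tangent condition forces VE to be normal to EN, so EN runs along (−sin 146°, cos 146°); with |EN| = 28.1, N = (-68.8, -28.5). Then |RN| = |N − R| = 38.3.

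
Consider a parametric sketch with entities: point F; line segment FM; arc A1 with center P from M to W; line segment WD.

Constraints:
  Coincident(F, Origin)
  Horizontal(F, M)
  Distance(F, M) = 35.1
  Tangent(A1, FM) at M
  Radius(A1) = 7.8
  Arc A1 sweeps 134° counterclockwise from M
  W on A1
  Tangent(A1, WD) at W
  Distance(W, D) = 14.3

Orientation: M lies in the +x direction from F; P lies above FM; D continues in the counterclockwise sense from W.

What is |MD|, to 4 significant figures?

23.90

On A1, M sits at bearing -90° from P; a 134° counterclockwise sweep puts W at bearing 44°, so W = P + 7.8·(cos 44°, sin 44°) = (40.71, 13.22). A1 meets WD tangentially, so PW is at right angles to WD, so WD runs along (−sin 44°, cos 44°); with |WD| = 14.3, D = (30.78, 23.50). Then |MD| = |D − M| = 23.90.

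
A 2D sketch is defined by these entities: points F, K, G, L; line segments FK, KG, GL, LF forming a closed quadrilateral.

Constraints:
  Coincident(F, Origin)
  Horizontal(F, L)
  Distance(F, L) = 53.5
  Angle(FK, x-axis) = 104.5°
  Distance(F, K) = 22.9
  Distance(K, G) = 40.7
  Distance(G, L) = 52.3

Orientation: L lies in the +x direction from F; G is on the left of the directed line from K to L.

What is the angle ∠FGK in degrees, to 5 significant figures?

23.790°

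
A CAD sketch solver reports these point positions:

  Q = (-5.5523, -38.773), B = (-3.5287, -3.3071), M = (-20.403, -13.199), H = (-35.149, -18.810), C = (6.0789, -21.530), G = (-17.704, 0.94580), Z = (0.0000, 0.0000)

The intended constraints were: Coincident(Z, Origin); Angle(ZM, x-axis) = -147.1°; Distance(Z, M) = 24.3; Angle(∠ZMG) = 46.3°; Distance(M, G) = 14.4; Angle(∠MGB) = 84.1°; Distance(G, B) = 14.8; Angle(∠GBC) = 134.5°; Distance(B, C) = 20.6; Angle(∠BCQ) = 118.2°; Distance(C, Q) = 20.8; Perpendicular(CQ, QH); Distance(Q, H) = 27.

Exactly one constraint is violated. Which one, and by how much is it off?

Distance(Q, H) = 27 — off by 8.70.

Z = (0.00, 0.00) ✓; ZM at -147.1° ✓; |ZM| = 24.30 ✓; ∠ZMG = 46.30° ✓; |MG| = 14.40 ✓; ∠MGB = 84.10° ✓; |GB| = 14.80 ✓; ∠GBC = 134.5° ✓; |BC| = 20.60 ✓; ∠BCQ = 118.2° ✓; |CQ| = 20.80 ✓; ∠(CQ, QH) = 90.00° ✓; |QH| = 35.70 ✗.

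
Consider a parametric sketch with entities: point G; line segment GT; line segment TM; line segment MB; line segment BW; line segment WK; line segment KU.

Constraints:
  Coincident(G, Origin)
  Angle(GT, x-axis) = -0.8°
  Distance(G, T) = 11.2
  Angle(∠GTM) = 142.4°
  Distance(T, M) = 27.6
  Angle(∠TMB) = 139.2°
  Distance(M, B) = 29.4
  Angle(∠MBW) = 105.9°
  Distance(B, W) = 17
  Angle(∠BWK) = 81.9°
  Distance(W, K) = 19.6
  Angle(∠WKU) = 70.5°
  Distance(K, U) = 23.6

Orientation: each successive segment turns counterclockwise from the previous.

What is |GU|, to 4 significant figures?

53.93

G is at the origin; GT runs at -0.8° with length 11.2, so T = (11.20, -0.1564). ∠GTM = 142.4° gives TM at 36.80° from the x-axis; with |TM| = 27.6, M = (33.30, 16.38). ∠TMB = 139.2° gives MB at 77.60° from the x-axis; with |MB| = 29.4, B = (39.61, 45.09). ∠MBW = 105.9° gives BW at 151.7° from the x-axis; with |BW| = 17.0, W = (24.64, 53.15). ∠BWK = 81.9° gives WK at -110.2° from the x-axis; with |WK| = 19.6, K = (17.88, 34.76). ∠WKU = 70.5° gives KU at -0.7000° from the x-axis; with |KU| = 23.6, U = (41.47, 34.47). Then |GU| = |U − G| = 53.93.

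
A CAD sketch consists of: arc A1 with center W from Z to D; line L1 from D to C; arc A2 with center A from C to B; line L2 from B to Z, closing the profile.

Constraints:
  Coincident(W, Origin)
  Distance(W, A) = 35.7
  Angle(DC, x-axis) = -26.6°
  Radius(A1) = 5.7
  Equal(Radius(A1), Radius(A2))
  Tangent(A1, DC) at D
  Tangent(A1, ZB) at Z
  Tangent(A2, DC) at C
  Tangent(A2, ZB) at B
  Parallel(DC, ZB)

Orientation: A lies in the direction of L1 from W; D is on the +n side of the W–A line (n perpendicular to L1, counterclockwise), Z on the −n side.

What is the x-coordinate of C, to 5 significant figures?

34.474

Tangency of A1 to both parallel lines with radius 5.7 puts D and Z at W ± 5.7·n: D = (2.5522, 5.0967), Z = (-2.5522, -5.0967). Equal radii place C and B the same way about A: C = A + 5.7·n = (34.474, -10.888), B = A − 5.7·n = (29.369, -21.082). So C.x = 34.474.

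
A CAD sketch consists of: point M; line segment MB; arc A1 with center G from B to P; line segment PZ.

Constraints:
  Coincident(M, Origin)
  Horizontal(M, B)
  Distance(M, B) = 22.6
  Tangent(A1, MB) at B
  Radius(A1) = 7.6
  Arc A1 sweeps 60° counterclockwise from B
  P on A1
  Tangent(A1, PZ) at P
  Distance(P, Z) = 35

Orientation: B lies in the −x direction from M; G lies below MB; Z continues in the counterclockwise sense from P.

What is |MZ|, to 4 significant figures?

57.82

M is at the origin; MB is horizontal with |MB| = 22.6 and B on the −x side, so B = (-22.60, 0.000). Since A1 is tangent to MB there, GB ⟂ MB, so G = B + (0, -7.6) = (-22.60, -7.600). On A1, B sits at bearing 90° from G; a 60° counterclockwise sweep puts P at bearing 150°, so P = G + 7.6·(cos 150°, sin 150°) = (-29.18, -3.800). Since A1 is tangent to PZ there, GP ⟂ PZ, so PZ runs along (−sin 150°, cos 150°); with |PZ| = 35.0, Z = (-46.68, -34.11). Then |MZ| = |Z − M| = 57.82.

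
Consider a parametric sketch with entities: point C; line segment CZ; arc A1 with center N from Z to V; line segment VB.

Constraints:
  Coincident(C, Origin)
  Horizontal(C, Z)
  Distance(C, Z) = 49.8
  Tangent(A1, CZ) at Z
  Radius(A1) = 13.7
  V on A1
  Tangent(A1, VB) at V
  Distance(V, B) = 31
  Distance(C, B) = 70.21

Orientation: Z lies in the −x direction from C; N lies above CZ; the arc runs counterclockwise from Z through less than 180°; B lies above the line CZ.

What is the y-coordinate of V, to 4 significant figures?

19.92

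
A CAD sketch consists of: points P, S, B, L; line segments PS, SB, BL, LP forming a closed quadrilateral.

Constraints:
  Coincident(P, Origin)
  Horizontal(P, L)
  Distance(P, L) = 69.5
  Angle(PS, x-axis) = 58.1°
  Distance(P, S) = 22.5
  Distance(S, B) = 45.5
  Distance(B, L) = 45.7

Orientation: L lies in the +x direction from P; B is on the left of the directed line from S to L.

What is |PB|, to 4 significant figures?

66.21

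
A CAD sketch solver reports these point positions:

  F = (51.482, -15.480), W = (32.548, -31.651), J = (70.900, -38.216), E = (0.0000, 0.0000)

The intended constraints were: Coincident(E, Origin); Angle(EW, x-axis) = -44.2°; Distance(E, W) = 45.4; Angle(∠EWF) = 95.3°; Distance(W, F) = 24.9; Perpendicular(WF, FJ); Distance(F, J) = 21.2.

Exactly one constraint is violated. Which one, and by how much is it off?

Distance(F, J) = 21.2 — off by 8.70.

E = (0.00, 0.00) ✓; EW at -44.20° ✓; |EW| = 45.40 ✓; ∠EWF = 95.30° ✓; |WF| = 24.90 ✓; ∠(WF, FJ) = 90.00° ✓; |FJ| = 29.90 ✗.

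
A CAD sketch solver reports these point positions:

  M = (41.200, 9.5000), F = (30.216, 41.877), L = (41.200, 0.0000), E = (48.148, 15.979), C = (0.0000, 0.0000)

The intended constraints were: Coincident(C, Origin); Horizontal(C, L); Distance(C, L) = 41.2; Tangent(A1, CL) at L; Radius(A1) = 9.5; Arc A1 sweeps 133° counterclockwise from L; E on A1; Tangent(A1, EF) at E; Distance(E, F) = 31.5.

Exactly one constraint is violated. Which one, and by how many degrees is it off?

Tangent(A1, EF) at E — off by 8.30°.

C = (0.00, 0.00) ✓; C.y = 0.00, L.y = 0.00 ✓; |CL| = 41.20 ✓; ∠(ML, LC) = 90.00° ✓; |ML| = 9.500 ✓; bearing(M→E) − bearing(M→L) = 133.0° ✓; |ME| = 9.500 ✓; ∠(ME, EF) = 98.30° ✗; |EF| = 31.50 ✓.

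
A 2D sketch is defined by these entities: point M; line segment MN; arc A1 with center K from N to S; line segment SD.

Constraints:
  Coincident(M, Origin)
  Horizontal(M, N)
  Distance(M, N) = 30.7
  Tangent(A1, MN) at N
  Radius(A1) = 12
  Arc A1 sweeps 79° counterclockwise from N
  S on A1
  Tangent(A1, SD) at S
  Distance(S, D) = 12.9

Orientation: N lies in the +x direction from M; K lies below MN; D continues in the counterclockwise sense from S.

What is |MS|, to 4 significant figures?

21.27

M is at the origin; M and N share the same y with |MN| = 30.7 and N on the +x side, so N = (30.70, 0.000). The tangent condition forces KN to be normal to MN, so K = N + (0, -12) = (30.70, -12.00). On A1, N sits at bearing 90° from K; a 79° counterclockwise sweep puts S at bearing 169°, so S = K + 12.0·(cos 169°, sin 169°) = (18.92, -9.710). Then |MS| = |S − M| = 21.27.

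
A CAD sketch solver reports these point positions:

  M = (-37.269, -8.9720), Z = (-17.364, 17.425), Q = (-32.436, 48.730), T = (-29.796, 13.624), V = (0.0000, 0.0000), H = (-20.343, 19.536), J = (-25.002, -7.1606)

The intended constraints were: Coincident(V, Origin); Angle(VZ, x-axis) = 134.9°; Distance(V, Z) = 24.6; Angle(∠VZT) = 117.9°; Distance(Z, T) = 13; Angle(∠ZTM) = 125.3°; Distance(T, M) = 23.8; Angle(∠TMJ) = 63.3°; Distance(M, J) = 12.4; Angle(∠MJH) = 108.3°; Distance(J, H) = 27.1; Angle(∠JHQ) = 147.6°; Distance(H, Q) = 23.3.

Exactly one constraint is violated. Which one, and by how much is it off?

Distance(H, Q) = 23.3 — off by 8.30.

V = (0.00, 0.00) ✓; VZ at 134.9° ✓; |VZ| = 24.60 ✓; ∠VZT = 117.9° ✓; |ZT| = 13.00 ✓; ∠ZTM = 125.3° ✓; |TM| = 23.80 ✓; ∠TMJ = 63.30° ✓; |MJ| = 12.40 ✓; ∠MJH = 108.3° ✓; |JH| = 27.10 ✓; ∠JHQ = 147.6° ✓; |HQ| = 31.60 ✗.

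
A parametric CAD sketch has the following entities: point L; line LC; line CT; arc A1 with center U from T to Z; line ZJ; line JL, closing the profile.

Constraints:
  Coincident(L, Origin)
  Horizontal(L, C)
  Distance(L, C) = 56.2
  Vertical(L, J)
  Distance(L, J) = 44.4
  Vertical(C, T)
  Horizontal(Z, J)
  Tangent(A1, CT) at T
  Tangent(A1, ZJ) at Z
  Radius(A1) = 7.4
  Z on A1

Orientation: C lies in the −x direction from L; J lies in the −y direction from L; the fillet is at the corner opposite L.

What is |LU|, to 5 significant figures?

61.241

L and J share the same x with |LJ| = 44.4 and J on the −y side, so J = (0.0000, -44.400). The virtual corner opposite L is at (-56.200, -44.400). Tangency of A1 to CT means the radius UT is perpendicular to CT and A1 meets ZJ tangentially, so UZ is at right angles to ZJ, with radius 7.4, so the center U sits 7.4 in from both sides at U = (-48.800, -37.000). Then |LU| = |U − L| = 61.241.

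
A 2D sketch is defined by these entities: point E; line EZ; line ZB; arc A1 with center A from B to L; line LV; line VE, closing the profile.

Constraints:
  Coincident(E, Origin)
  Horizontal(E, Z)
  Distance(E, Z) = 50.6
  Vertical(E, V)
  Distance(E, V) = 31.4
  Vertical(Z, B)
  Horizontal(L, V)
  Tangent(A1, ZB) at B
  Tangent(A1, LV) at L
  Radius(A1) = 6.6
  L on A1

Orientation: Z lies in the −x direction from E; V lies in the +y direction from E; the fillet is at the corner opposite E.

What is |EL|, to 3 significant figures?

54.1

The virtual corner opposite E is at (-50.6, 31.4). Tangency of A1 to ZB means the radius AB is perpendicular to ZB and tangency of A1 to LV means the radius AL is perpendicular to LV, with radius 6.6, so the center A sits 6.6 in from both sides at A = (-44.0, 24.8). That places the tangent points at B = (-50.6, 24.8) on ZB and L = (-44.0, 31.4) on LV. Then |EL| = |L − E| = 54.1.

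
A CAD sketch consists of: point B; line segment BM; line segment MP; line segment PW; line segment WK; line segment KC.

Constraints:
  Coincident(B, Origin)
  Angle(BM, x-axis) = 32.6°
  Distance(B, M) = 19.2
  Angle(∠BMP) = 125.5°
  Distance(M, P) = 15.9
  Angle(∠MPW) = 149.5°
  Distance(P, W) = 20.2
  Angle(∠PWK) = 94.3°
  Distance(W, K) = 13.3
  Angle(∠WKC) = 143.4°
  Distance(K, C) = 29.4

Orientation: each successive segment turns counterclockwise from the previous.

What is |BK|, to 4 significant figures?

39.14

B is at the origin; BM runs at 32.6° with length 19.2, so M = (16.18, 10.34). ∠BMP = 125.5° gives MP at 87.10° from the x-axis; with |MP| = 15.9, P = (16.98, 26.22). ∠MPW = 149.5° gives PW at 117.6° from the x-axis; with |PW| = 20.2, W = (7.621, 44.13). ∠PWK = 94.3° gives WK at -156.7° from the x-axis; with |WK| = 13.3, K = (-4.594, 38.86). Then |BK| = |K − B| = 39.14.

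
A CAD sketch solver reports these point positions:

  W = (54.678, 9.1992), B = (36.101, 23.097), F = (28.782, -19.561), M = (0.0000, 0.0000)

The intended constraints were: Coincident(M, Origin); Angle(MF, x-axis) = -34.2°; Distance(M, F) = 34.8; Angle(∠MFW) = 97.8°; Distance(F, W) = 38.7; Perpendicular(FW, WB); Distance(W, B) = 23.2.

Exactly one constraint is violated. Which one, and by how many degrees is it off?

Perpendicular(FW, WB) — off by 5.20°.

M = (0.00, 0.00) ✓; MF at -34.20° ✓; |MF| = 34.80 ✓; ∠MFW = 97.80° ✓; |FW| = 38.70 ✓; ∠(FW, WB) = 95.20° ✗; |WB| = 23.20 ✓.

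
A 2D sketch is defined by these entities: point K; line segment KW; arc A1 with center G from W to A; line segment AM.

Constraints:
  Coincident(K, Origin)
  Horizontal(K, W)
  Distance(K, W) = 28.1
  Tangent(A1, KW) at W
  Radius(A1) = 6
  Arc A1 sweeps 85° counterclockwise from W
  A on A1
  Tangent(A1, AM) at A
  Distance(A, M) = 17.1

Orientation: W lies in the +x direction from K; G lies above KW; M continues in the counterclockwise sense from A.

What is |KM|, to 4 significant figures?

42.09

K is at the origin; K and W share the same y with |KW| = 28.1 and W on the +x side, so W = (28.10, 0.000). Tangency of A1 to KW means the radius GW is perpendicular to KW, so G = W + (0, 6) = (28.10, 6.000). On A1, W sits at bearing -90° from G; an 85° counterclockwise sweep puts A at bearing -5°, so A = G + 6.0·(cos -5°, sin -5°) = (34.08, 5.477). Tangency of A1 to AM means the radius GA is perpendicular to AM, so AM runs along (−sin -5°, cos -5°); with |AM| = 17.1, M = (35.57, 22.51). Then |KM| = |M − K| = 42.09.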